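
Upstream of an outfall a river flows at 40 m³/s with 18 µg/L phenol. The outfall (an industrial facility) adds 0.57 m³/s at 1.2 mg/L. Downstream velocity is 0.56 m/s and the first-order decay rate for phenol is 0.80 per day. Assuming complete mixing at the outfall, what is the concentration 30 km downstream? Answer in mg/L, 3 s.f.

18 µg/L = 0.018 mg/L.
After complete mixing, C₀ = (0.57·1.2 + 40·0.018) / 40.57 = 0.03461 mg/L.
Travel time t = 3e+04 m / 0.56 m/s = 5.357e+04 s = 0.62 d.
C = 0.03461·exp(−0.80·0.62) = 0.03461·0.6089 = 0.02107 mg/L.

0.0211 mg/L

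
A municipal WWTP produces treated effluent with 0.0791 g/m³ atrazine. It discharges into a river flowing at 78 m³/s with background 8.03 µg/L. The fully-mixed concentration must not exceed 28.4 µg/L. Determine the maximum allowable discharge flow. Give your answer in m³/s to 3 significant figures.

31.3 m³/s

8.03 µg/L = 0.00803 mg/L.
28.4 µg/L = 0.0284 mg/L.
Mass balance at complete mixing: C_std·(Q_w + Q_r) = Q_w·C_e + Q_r·C_b.
Rearranging, Q_w = Q_r·(C_std − C_b)/(C_e − C_std) = 78·(0.0284 − 0.00803) / (0.0791 − 0.0284) = 31.34 m³/s.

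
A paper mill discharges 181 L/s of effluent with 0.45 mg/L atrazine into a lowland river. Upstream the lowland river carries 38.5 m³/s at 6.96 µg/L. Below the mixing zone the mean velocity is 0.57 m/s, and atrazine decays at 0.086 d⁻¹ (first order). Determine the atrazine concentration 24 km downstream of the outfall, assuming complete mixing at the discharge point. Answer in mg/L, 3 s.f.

0.00866 mg/L

181 L/s = 0.181 m³/s.
6.96 µg/L = 0.00696 mg/L.
After complete mixing, C₀ = (0.181·0.45 + 38.5·0.00696) / 38.68 = 0.009033 mg/L.
Travel time t = 2.4e+04 m / 0.57 m/s = 4.211e+04 s = 0.4873 d.
C = 0.009033·exp(−0.086·0.4873) = 0.009033·0.959 = 0.008662 mg/L.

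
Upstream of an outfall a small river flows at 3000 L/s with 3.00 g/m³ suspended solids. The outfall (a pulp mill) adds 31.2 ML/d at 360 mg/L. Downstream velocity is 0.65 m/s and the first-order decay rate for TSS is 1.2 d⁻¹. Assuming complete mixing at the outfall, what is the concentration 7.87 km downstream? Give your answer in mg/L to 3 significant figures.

31.2 ML/d = 0.3611 m³/s.
3000 L/s = 3 m³/s.
After complete mixing, C₀ = (0.3611·360 + 3·3) / 3.361 = 41.36 mg/L.
Travel time t = 7870 m / 0.65 m/s = 1.211e+04 s = 0.1401 d.
C = 41.36·exp(−1.2·0.1401) = 41.36·0.8452 = 34.95 mg/L.

35.0 mg/L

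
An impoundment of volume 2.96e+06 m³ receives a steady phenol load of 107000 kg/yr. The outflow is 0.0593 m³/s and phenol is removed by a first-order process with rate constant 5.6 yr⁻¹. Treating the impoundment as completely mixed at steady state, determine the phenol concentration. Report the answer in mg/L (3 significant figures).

5.80 mg/L

Outflow Q = 0.0593 m³/s × 3.156e+07 s/yr = 1.871e+06 m³/yr.
Steady-state CSTR mass balance: W = Q·C + k·V·C, so C = W/(Q + kV).
Q + kV = 1.871e+06 + 5.6·2.96e+06 = 1.845e+07 m³/yr.
C = 107000/1.845e+07 = 0.0058 kg/m³ = 5.8 mg/L.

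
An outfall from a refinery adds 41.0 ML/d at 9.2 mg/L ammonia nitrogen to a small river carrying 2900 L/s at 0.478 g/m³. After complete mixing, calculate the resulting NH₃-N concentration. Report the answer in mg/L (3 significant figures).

41.0 ML/d = 0.4745 m³/s.
2900 L/s = 2.9 m³/s.
Conservation of mass across the mixing zone: C = (0.4745·9.2 + 2.9·0.478) / (0.4745 + 2.9) = 5.752/3.375 = 1.705 mg/L.

1.70 mg/L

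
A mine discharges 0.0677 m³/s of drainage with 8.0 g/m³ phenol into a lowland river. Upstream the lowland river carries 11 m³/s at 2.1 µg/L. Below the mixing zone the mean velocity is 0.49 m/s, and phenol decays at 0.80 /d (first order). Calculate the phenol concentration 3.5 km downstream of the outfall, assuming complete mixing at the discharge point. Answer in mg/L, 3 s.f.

2.1 µg/L = 0.0021 mg/L.
After complete mixing, C₀ = (0.0677·8 + 11·0.0021) / 11.07 = 0.05102 mg/L.
Travel time t = 3500 m / 0.49 m/s = 7143 s = 0.08267 d.
C = 0.05102·exp(−0.80·0.08267) = 0.05102·0.936 = 0.04776 mg/L.

0.0478 mg/L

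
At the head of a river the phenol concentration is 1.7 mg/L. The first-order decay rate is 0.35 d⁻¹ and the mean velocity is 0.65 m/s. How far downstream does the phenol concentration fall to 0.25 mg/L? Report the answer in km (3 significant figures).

From C = C₀·e^(−kt), t = ln(C₀/C)/k = ln(1.7/0.25)/0.35 = 1.917/0.35 = 5.477 d.
Distance = v·t = 0.65 m/s × 4.732e+05 s = 3.076e+05 m = 307.6 km.

308 km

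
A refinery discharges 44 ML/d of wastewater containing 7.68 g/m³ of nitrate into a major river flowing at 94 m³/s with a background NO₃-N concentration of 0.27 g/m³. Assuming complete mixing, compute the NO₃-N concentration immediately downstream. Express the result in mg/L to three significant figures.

44 ML/d = 0.5093 m³/s.
Flow-weighted mixing gives C = (0.5093·7.68 + 94·0.27) / (0.5093 + 94) = 29.29/94.51 = 0.3099 mg/L.

0.310 mg/L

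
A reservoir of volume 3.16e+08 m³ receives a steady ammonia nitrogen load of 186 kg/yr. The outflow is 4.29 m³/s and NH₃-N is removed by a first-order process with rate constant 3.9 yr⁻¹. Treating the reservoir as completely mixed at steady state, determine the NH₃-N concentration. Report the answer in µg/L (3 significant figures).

0.136 µg/L

Outflow Q = 4.29 m³/s × 3.156e+07 s/yr = 1.354e+08 m³/yr.
Steady-state CSTR mass balance: W = Q·C + k·V·C, so C = W/(Q + kV).
Q + kV = 1.354e+08 + 3.9·3.16e+08 = 1.368e+09 m³/yr.
C = 186/1.368e+09 = 1.36e-07 kg/m³ = 0.000136 mg/L = 0.136 µg/L.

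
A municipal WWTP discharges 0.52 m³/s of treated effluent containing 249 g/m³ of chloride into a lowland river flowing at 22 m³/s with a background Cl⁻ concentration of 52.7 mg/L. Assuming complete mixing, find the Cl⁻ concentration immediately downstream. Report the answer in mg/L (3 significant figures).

57.2 mg/L

Flow-weighted mixing gives C = (0.52·249 + 22·52.7) / (0.52 + 22) = 1289/22.52 = 57.23 mg/L.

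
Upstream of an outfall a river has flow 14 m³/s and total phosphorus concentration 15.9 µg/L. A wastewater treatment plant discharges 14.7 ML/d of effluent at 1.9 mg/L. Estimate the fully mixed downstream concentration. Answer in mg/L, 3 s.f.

0.0385 mg/L

14.7 ML/d = 0.1701 m³/s.
15.9 µg/L = 0.0159 mg/L.
Conservation of mass across the mixing zone: C = (0.1701·1.9 + 14·0.0159) / (0.1701 + 14) = 0.5459/14.17 = 0.03852 mg/L.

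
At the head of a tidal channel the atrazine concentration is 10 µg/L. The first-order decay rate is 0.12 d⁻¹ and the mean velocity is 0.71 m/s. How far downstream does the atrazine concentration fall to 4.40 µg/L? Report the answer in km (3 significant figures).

420 km

From C = C₀·e^(−kt), t = ln(C₀/C)/k = ln(10/4.40)/0.12 = 0.821/0.12 = 6.842 d.
Distance = v·t = 0.71 m/s × 5.911e+05 s = 4.197e+05 m = 419.7 km.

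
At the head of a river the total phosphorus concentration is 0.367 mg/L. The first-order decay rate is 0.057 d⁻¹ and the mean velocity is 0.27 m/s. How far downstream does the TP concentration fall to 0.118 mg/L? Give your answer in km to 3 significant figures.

From C = C₀·e^(−kt), t = ln(C₀/C)/k = ln(0.367/0.118)/0.057 = 1.135/0.057 = 19.91 d.
Distance = v·t = 0.27 m/s × 1.72e+06 s = 4.644e+05 m = 464.4 km.

464 km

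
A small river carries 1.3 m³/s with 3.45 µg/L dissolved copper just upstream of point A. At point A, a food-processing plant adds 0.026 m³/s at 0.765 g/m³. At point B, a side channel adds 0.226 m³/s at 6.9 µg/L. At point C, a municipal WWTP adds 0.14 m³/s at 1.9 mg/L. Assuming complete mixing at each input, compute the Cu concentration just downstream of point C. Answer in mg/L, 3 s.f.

3.45 µg/L = 0.00345 mg/L.
After input A: C = (1.3·0.00345 + 0.026·0.765) / 1.326 = 0.01838 mg/L.
6.9 µg/L = 0.0069 mg/L.
After input B: C = (1.326·0.01838 + 0.226·0.0069) / 1.552 = 0.01671 mg/L.
After input C: C = (1.552·0.01671 + 0.14·1.9) / 1.692 = 0.1725 mg/L.

0.173 mg/L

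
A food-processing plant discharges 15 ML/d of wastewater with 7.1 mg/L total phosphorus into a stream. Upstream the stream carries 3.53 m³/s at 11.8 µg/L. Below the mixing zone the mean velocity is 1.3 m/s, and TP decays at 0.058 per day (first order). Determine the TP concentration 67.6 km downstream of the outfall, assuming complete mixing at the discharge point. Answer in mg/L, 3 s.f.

15 ML/d = 0.1736 m³/s.
11.8 µg/L = 0.0118 mg/L.
After complete mixing, C₀ = (0.1736·7.1 + 3.53·0.0118) / 3.704 = 0.3441 mg/L.
Travel time t = 6.76e+04 m / 1.3 m/s = 5.2e+04 s = 0.6019 d.
C = 0.3441·exp(−0.058·0.6019) = 0.3441·0.9657 = 0.3323 mg/L.

0.332 mg/L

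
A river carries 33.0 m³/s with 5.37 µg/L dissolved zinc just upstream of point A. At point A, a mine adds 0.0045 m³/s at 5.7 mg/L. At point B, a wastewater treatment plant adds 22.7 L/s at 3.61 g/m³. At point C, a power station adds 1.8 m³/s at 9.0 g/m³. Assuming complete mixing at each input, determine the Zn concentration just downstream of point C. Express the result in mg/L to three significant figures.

0.473 mg/L

5.37 µg/L = 0.00537 mg/L.
After input A: C = (33·0.00537 + 0.0045·5.7) / 33 = 0.006146 mg/L.
22.7 L/s = 0.0227 m³/s.
After input B: C = (33·0.006146 + 0.0227·3.61) / 33.03 = 0.008623 mg/L.
After input C: C = (33.03·0.008623 + 1.8·9) / 34.83 = 0.4733 mg/L.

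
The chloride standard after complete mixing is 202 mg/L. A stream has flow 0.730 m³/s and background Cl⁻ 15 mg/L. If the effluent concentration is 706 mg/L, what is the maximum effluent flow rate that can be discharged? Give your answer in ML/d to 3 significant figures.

Mass balance at complete mixing: C_std·(Q_w + Q_r) = Q_w·C_e + Q_r·C_b.
Rearranging, Q_w = Q_r·(C_std − C_b)/(C_e − C_std) = 0.730·(202 − 15) / (706 − 202) = 0.2709 m³/s.
= 23.4 ML/d.

23.4 ML/d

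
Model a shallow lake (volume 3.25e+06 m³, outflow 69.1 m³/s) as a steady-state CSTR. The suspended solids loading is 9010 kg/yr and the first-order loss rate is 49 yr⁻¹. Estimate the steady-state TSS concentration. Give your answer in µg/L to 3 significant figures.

Outflow Q = 69.1 m³/s × 3.156e+07 s/yr = 2.181e+09 m³/yr.
Steady-state CSTR mass balance: W = Q·C + k·V·C, so C = W/(Q + kV).
Q + kV = 2.181e+09 + 49·3.25e+06 = 2.34e+09 m³/yr.
C = 9010/2.34e+09 = 3.851e-06 kg/m³ = 0.003851 mg/L = 3.851 µg/L.

3.85 µg/L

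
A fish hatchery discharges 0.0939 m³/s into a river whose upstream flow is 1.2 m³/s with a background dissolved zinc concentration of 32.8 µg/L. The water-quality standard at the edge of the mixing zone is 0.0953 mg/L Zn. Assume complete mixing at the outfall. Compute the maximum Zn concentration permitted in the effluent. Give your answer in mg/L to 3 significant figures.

32.8 µg/L = 0.0328 mg/L.
Mass balance: 0.0953·1.294 = 0.0939·Cₑ + 1.2·0.0328.
Cₑ = (0.1233 − 0.03936) / 0.0939 = 0.894 mg/L.

0.894 mg/L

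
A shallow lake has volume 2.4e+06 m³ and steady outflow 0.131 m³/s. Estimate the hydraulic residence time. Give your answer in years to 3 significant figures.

0.581 yr

Q = 0.131 m³/s × 3.156e+07 s/yr = 4.134e+06 m³/yr.
Hydraulic residence time τ = V/Q = 2.4e+06/4.134e+06 = 0.5805 yr.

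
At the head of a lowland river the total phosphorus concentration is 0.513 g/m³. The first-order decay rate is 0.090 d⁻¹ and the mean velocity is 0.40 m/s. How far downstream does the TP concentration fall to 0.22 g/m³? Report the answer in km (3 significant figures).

From C = C₀·e^(−kt), t = ln(C₀/C)/k = ln(0.513/0.22)/0.090 = 0.8466/0.090 = 9.407 d.
Distance = v·t = 0.40 m/s × 8.128e+05 s = 3.251e+05 m = 325.1 km.

325 km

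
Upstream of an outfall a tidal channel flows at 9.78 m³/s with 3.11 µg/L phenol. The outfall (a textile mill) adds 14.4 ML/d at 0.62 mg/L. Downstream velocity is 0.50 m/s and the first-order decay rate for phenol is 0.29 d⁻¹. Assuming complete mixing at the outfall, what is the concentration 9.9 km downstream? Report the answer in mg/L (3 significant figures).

0.0126 mg/L

14.4 ML/d = 0.1667 m³/s.
3.11 µg/L = 0.00311 mg/L.
After complete mixing, C₀ = (0.1667·0.62 + 9.78·0.00311) / 9.947 = 0.01345 mg/L.
Travel time t = 9900 m / 0.50 m/s = 1.98e+04 s = 0.2292 d.
C = 0.01345·exp(−0.29·0.2292) = 0.01345·0.9357 = 0.01258 mg/L.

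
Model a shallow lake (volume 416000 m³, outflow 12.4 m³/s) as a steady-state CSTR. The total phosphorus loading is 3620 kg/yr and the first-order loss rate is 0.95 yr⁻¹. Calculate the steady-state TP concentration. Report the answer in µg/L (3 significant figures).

9.24 µg/L

Outflow Q = 12.4 m³/s × 3.156e+07 s/yr = 3.913e+08 m³/yr.
Steady-state CSTR mass balance: W = Q·C + k·V·C, so C = W/(Q + kV).
Q + kV = 3.913e+08 + 0.95·416000 = 3.917e+08 m³/yr.
C = 3620/3.917e+08 = 9.242e-06 kg/m³ = 0.009242 mg/L = 9.242 µg/L.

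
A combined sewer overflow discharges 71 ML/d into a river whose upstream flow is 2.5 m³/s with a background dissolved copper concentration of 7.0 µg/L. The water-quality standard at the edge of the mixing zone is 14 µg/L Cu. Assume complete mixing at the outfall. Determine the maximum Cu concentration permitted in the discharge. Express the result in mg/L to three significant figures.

0.0353 mg/L

71 ML/d = 0.8218 m³/s.
7.0 µg/L = 0.007 mg/L.
14 µg/L = 0.014 mg/L.
Mass balance: 0.014·3.322 = 0.8218·Cₑ + 2.5·0.007.
Cₑ = (0.0465 − 0.0175) / 0.8218 = 0.0353 mg/L.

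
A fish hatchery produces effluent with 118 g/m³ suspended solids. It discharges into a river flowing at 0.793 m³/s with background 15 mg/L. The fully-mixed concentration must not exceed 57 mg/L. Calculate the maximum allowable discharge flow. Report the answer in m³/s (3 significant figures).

0.546 m³/s

Mass balance at complete mixing: C_std·(Q_w + Q_r) = Q_w·C_e + Q_r·C_b.
Rearranging, Q_w = Q_r·(C_std − C_b)/(C_e − C_std) = 0.793·(57 − 15) / (118 − 57) = 0.546 m³/s.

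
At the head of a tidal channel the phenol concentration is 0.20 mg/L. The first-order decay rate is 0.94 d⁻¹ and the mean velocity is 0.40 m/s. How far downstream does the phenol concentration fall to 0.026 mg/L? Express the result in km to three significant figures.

From C = C₀·e^(−kt), t = ln(C₀/C)/k = ln(0.20/0.026)/0.94 = 2.04/0.94 = 2.17 d.
Distance = v·t = 0.40 m/s × 1.875e+05 s = 7.501e+04 m = 75.01 km.

75.0 km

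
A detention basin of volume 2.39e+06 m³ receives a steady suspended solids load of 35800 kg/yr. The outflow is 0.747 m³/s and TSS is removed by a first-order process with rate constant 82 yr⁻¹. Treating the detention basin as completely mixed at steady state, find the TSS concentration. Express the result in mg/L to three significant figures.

Outflow Q = 0.747 m³/s × 3.156e+07 s/yr = 2.357e+07 m³/yr.
Steady-state CSTR mass balance: W = Q·C + k·V·C, so C = W/(Q + kV).
Q + kV = 2.357e+07 + 82·2.39e+06 = 2.196e+08 m³/yr.
C = 35800/2.196e+08 = 0.0001631 kg/m³ = 0.1631 mg/L.

0.163 mg/L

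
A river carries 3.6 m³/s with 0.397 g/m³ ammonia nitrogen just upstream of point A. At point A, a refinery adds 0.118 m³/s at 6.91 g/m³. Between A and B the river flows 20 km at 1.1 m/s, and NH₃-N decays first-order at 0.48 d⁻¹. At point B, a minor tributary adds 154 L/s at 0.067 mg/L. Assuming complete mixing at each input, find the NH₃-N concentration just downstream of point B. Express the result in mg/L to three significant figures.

After input A: C = (3.6·0.397 + 0.118·6.91) / 3.718 = 0.6037 mg/L.
Over the 20 km reach to input B (t = 1.818e+04 s = 0.2104 d), decay gives C = 0.6037·exp(−0.48·0.2104) = 0.5457 mg/L.
154 L/s = 0.154 m³/s.
After input B: C = (3.718·0.5457 + 0.154·0.067) / 3.872 = 0.5267 mg/L.

0.527 mg/L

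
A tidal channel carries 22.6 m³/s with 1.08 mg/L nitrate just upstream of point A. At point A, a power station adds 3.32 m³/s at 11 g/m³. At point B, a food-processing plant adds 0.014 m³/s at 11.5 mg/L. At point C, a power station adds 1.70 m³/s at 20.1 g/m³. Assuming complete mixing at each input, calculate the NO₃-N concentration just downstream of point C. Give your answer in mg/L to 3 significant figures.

After input A: C = (22.6·1.08 + 3.32·11) / 25.92 = 2.351 mg/L.
After input B: C = (25.92·2.351 + 0.014·11.5) / 25.93 = 2.356 mg/L.
After input C: C = (25.93·2.356 + 1.7·20.1) / 27.63 = 3.447 mg/L.

3.45 mg/L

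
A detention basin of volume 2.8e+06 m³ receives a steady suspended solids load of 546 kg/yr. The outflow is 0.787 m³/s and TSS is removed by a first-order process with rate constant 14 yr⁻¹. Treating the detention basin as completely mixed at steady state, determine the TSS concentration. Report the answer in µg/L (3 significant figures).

Outflow Q = 0.787 m³/s × 3.156e+07 s/yr = 2.484e+07 m³/yr.
Steady-state CSTR mass balance: W = Q·C + k·V·C, so C = W/(Q + kV).
Q + kV = 2.484e+07 + 14·2.8e+06 = 6.404e+07 m³/yr.
C = 546/6.404e+07 = 8.526e-06 kg/m³ = 0.008526 mg/L = 8.526 µg/L.

8.53 µg/L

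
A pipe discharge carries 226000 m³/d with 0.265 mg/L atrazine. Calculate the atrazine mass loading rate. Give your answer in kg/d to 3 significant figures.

59.9 kg/d

226000 m³/d = 2.616 m³/s.
Mass flux = Q·C = 2.616 m³/s × 0.265 g/m³ = 0.6932 g/s.
= 0.6932 g/s × 86.4 = 59.89 kg/d.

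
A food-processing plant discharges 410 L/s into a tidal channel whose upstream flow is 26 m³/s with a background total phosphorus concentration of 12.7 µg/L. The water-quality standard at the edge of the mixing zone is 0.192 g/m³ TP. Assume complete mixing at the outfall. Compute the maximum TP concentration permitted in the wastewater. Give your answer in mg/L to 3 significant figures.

410 L/s = 0.41 m³/s.
12.7 µg/L = 0.0127 mg/L.
Mass balance: 0.192·26.41 = 0.41·Cₑ + 26·0.0127.
Cₑ = (5.071 − 0.3302) / 0.41 = 11.56 mg/L.

11.6 mg/L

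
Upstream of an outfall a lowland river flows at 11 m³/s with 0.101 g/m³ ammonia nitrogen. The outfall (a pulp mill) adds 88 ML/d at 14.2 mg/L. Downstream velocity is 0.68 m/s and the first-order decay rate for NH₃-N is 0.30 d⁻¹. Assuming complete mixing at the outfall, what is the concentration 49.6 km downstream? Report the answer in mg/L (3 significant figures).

1.01 mg/L

88 ML/d = 1.019 m³/s.
After complete mixing, C₀ = (1.019·14.2 + 11·0.101) / 12.02 = 1.296 mg/L.
Travel time t = 4.96e+04 m / 0.68 m/s = 7.294e+04 s = 0.8442 d.
C = 1.296·exp(−0.30·0.8442) = 1.296·0.7763 = 1.006 mg/L.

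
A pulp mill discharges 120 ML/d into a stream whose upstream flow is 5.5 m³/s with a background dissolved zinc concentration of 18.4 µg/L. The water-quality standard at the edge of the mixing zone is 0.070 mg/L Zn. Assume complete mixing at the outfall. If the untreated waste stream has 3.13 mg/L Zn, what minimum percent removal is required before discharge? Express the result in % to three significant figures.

120 ML/d = 1.389 m³/s.
18.4 µg/L = 0.0184 mg/L.
Mass balance: 0.07·6.889 = 1.389·Cₑ + 5.5·0.0184.
Cₑ = (0.4822 − 0.1012) / 1.389 = 0.2743 mg/L.
Required removal = 1 − 0.2743/3.13 = 91.24 %.

91.2 %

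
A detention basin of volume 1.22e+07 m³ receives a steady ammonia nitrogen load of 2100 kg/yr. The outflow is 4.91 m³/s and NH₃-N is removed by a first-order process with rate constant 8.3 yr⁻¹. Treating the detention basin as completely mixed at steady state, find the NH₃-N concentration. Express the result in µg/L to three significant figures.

8.20 µg/L

Outflow Q = 4.91 m³/s × 3.156e+07 s/yr = 1.549e+08 m³/yr.
Steady-state CSTR mass balance: W = Q·C + k·V·C, so C = W/(Q + kV).
Q + kV = 1.549e+08 + 8.3·1.22e+07 = 2.562e+08 m³/yr.
C = 2100/2.562e+08 = 8.196e-06 kg/m³ = 0.008196 mg/L = 8.196 µg/L.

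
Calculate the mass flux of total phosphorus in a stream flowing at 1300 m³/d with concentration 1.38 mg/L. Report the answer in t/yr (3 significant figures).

1300 m³/d = 0.01505 m³/s.
Mass flux = Q·C = 0.01505 m³/s × 1.38 g/m³ = 0.02076 g/s.
= 0.02076 g/s × 31.56 = 0.6553 t/yr.

0.655 t/yr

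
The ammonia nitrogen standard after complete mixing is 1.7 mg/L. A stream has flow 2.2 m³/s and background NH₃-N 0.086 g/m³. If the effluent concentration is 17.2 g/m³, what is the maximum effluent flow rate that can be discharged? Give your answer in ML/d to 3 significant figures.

Mass balance at complete mixing: C_std·(Q_w + Q_r) = Q_w·C_e + Q_r·C_b.
Rearranging, Q_w = Q_r·(C_std − C_b)/(C_e − C_std) = 2.2·(1.7 − 0.086) / (17.2 − 1.7) = 0.2291 m³/s.
= 19.79 ML/d.

19.8 ML/d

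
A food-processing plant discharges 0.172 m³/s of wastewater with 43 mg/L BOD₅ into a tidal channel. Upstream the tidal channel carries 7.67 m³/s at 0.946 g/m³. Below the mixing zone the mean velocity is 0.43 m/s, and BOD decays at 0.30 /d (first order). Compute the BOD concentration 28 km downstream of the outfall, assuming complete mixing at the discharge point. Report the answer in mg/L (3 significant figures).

1.49 mg/L

After complete mixing, C₀ = (0.172·43 + 7.67·0.946) / 7.842 = 1.868 mg/L.
Travel time t = 2.8e+04 m / 0.43 m/s = 6.512e+04 s = 0.7537 d.
C = 1.868·exp(−0.30·0.7537) = 1.868·0.7976 = 1.49 mg/L.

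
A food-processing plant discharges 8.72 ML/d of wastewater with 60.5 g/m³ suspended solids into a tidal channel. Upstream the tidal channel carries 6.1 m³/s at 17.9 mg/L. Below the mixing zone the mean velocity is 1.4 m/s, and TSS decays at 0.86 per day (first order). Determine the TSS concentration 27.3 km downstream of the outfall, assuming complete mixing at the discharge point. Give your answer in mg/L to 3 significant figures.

8.72 ML/d = 0.1009 m³/s.
After complete mixing, C₀ = (0.1009·60.5 + 6.1·17.9) / 6.201 = 18.59 mg/L.
Travel time t = 2.73e+04 m / 1.4 m/s = 1.95e+04 s = 0.2257 d.
C = 18.59·exp(−0.86·0.2257) = 18.59·0.8236 = 15.31 mg/L.

15.3 mg/L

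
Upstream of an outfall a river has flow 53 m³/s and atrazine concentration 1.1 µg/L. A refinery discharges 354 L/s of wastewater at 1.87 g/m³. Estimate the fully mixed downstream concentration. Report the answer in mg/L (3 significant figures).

354 L/s = 0.354 m³/s.
1.1 µg/L = 0.0011 mg/L.
Conservation of mass across the mixing zone: C = (0.354·1.87 + 53·0.0011) / (0.354 + 53) = 0.7203/53.35 = 0.0135 mg/L.

0.0135 mg/L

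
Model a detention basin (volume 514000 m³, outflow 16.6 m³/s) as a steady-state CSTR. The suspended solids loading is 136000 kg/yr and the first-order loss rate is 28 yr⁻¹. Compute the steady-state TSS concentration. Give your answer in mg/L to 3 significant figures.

Outflow Q = 16.6 m³/s × 3.156e+07 s/yr = 5.239e+08 m³/yr.
Steady-state CSTR mass balance: W = Q·C + k·V·C, so C = W/(Q + kV).
Q + kV = 5.239e+08 + 28·514000 = 5.382e+08 m³/yr.
C = 136000/5.382e+08 = 0.0002527 kg/m³ = 0.2527 mg/L.

0.253 mg/L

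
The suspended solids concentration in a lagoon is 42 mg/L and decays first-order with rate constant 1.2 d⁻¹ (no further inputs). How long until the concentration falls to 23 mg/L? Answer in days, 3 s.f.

0.502 d

t = ln(C₀/C)/k = ln(42/23)/1.2 = 0.6022/1.2 = 0.5018 d.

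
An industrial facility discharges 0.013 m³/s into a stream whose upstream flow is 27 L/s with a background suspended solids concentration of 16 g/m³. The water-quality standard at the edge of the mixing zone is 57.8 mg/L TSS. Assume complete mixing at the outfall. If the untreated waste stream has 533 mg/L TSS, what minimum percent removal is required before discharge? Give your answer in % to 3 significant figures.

27 L/s = 0.027 m³/s.
Mass balance: 57.8·0.04 = 0.013·Cₑ + 0.027·16.
Cₑ = (2.312 − 0.432) / 0.013 = 144.6 mg/L.
Required removal = 1 − 144.6/533 = 72.87 %.

72.9 %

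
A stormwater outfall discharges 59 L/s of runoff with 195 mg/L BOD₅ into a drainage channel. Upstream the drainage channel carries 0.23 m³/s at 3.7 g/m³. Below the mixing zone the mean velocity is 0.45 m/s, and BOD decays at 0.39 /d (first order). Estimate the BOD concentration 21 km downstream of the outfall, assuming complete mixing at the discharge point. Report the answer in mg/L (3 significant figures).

59 L/s = 0.059 m³/s.
After complete mixing, C₀ = (0.059·195 + 0.23·3.7) / 0.289 = 42.75 mg/L.
Travel time t = 2.1e+04 m / 0.45 m/s = 4.667e+04 s = 0.5401 d.
C = 42.75·exp(−0.39·0.5401) = 42.75·0.8101 = 34.63 mg/L.

34.6 mg/L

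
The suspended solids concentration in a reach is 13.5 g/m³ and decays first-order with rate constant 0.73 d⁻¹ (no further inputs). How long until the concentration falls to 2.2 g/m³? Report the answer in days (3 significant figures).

2.49 d

t = ln(C₀/C)/k = ln(13.5/2.2)/0.73 = 1.814/0.73 = 2.485 d.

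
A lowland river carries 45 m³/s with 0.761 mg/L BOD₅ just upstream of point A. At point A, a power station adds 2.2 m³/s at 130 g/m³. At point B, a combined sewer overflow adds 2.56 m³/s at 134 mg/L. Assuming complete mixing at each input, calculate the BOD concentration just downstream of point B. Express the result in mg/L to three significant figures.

After input A: C = (45·0.761 + 2.2·130) / 47.2 = 6.785 mg/L.
After input B: C = (47.2·6.785 + 2.56·134) / 49.76 = 13.33 mg/L.

13.3 mg/L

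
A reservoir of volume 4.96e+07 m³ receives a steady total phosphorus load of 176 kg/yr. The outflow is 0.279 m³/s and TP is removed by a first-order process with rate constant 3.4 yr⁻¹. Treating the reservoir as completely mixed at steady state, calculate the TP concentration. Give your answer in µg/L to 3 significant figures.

Outflow Q = 0.279 m³/s × 3.156e+07 s/yr = 8.805e+06 m³/yr.
Steady-state CSTR mass balance: W = Q·C + k·V·C, so C = W/(Q + kV).
Q + kV = 8.805e+06 + 3.4·4.96e+07 = 1.774e+08 m³/yr.
C = 176/1.774e+08 = 9.919e-07 kg/m³ = 0.0009919 mg/L = 0.9919 µg/L.

0.992 µg/L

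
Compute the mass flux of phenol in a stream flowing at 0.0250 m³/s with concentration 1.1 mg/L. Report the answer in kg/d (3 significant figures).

2.38 kg/d

Mass flux = Q·C = 0.025 m³/s × 1.1 g/m³ = 0.0275 g/s.
= 0.0275 g/s × 86.4 = 2.376 kg/d.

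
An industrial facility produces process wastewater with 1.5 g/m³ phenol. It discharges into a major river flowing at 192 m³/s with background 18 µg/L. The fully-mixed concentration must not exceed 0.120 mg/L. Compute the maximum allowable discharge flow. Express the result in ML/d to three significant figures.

18 µg/L = 0.018 mg/L.
Mass balance at complete mixing: C_std·(Q_w + Q_r) = Q_w·C_e + Q_r·C_b.
Rearranging, Q_w = Q_r·(C_std − C_b)/(C_e − C_std) = 192·(0.12 − 0.018) / (1.5 − 0.12) = 14.19 m³/s.
= 1226 ML/d.

1230 ML/d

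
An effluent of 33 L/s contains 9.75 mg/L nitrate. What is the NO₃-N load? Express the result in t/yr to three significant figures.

33 L/s = 0.033 m³/s.
Mass flux = Q·C = 0.033 m³/s × 9.75 g/m³ = 0.3218 g/s.
= 0.3218 g/s × 31.56 = 10.15 t/yr.

10.2 t/yr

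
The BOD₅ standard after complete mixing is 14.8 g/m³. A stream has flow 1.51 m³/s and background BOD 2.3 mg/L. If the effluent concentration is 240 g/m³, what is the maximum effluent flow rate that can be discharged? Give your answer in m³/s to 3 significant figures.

0.0838 m³/s

Mass balance at complete mixing: C_std·(Q_w + Q_r) = Q_w·C_e + Q_r·C_b.
Rearranging, Q_w = Q_r·(C_std − C_b)/(C_e − C_std) = 1.51·(14.8 − 2.3) / (240 − 14.8) = 0.08381 m³/s.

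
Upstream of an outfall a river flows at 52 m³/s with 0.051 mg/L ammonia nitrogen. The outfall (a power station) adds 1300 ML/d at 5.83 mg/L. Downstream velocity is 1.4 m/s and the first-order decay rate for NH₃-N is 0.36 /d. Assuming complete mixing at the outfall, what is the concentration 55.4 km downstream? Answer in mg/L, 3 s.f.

1.14 mg/L

1300 ML/d = 15.05 m³/s.
After complete mixing, C₀ = (15.05·5.83 + 52·0.051) / 67.05 = 1.348 mg/L.
Travel time t = 5.54e+04 m / 1.4 m/s = 3.957e+04 s = 0.458 d.
C = 1.348·exp(−0.36·0.458) = 1.348·0.848 = 1.143 mg/L.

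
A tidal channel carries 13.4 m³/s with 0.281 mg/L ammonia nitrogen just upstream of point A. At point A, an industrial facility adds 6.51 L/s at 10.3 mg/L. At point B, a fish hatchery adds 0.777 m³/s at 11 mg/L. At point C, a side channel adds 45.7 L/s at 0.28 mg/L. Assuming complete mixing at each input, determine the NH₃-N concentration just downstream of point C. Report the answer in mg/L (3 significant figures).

6.51 L/s = 0.00651 m³/s.
After input A: C = (13.4·0.281 + 0.00651·10.3) / 13.41 = 0.2859 mg/L.
After input B: C = (13.41·0.2859 + 0.777·11) / 14.18 = 0.8728 mg/L.
45.7 L/s = 0.0457 m³/s.
After input C: C = (14.18·0.8728 + 0.0457·0.28) / 14.23 = 0.8709 mg/L.

0.871 mg/L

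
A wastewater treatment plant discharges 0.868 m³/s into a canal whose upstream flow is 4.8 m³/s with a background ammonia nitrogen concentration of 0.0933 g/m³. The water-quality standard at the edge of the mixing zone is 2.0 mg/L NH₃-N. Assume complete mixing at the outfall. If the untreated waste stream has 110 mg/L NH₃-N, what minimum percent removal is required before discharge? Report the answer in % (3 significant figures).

Mass balance: 2·5.668 = 0.868·Cₑ + 4.8·0.0933.
Cₑ = (11.34 − 0.4478) / 0.868 = 12.54 mg/L.
Required removal = 1 − 12.54/110 = 88.6 %.

88.6 %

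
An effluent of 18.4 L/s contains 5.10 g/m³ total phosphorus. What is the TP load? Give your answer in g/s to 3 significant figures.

0.0938 g/s

18.4 L/s = 0.0184 m³/s.
Mass flux = Q·C = 0.0184 m³/s × 5.1 g/m³ = 0.09384 g/s.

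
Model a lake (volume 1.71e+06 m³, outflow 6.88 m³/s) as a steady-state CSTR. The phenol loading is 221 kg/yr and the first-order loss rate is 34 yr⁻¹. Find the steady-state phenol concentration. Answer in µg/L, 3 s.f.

Outflow Q = 6.88 m³/s × 3.156e+07 s/yr = 2.171e+08 m³/yr.
Steady-state CSTR mass balance: W = Q·C + k·V·C, so C = W/(Q + kV).
Q + kV = 2.171e+08 + 34·1.71e+06 = 2.753e+08 m³/yr.
C = 221/2.753e+08 = 8.029e-07 kg/m³ = 0.0008029 mg/L = 0.8029 µg/L.

0.803 µg/L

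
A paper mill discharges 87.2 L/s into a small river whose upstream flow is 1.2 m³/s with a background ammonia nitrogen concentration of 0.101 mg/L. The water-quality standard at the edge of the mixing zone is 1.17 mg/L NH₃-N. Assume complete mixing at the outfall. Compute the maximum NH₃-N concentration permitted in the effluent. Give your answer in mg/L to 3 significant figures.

15.9 mg/L

87.2 L/s = 0.0872 m³/s.
Mass balance: 1.17·1.287 = 0.0872·Cₑ + 1.2·0.101.
Cₑ = (1.506 − 0.1212) / 0.0872 = 15.88 mg/L.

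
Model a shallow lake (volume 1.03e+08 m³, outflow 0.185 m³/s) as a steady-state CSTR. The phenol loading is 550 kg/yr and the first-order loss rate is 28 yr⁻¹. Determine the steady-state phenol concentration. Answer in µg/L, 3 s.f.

Outflow Q = 0.185 m³/s × 3.156e+07 s/yr = 5.838e+06 m³/yr.
Steady-state CSTR mass balance: W = Q·C + k·V·C, so C = W/(Q + kV).
Q + kV = 5.838e+06 + 28·1.03e+08 = 2.89e+09 m³/yr.
C = 550/2.89e+09 = 1.903e-07 kg/m³ = 0.0001903 mg/L = 0.1903 µg/L.

0.190 µg/L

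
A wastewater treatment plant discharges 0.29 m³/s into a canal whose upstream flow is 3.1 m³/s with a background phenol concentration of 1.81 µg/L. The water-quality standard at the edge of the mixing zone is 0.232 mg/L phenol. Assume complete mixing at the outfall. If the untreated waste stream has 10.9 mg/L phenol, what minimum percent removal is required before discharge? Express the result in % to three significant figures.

75.3 %

1.81 µg/L = 0.00181 mg/L.
Mass balance: 0.232·3.39 = 0.29·Cₑ + 3.1·0.00181.
Cₑ = (0.7865 − 0.005611) / 0.29 = 2.693 mg/L.
Required removal = 1 − 2.693/10.9 = 75.3 %.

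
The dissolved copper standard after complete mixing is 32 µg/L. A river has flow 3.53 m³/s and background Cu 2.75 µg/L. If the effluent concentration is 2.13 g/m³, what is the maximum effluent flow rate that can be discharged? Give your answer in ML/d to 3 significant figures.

4.25 ML/d

2.75 µg/L = 0.00275 mg/L.
32 µg/L = 0.032 mg/L.
Mass balance at complete mixing: C_std·(Q_w + Q_r) = Q_w·C_e + Q_r·C_b.
Rearranging, Q_w = Q_r·(C_std − C_b)/(C_e − C_std) = 3.53·(0.032 − 0.00275) / (2.13 − 0.032) = 0.04921 m³/s.
= 4.252 ML/d.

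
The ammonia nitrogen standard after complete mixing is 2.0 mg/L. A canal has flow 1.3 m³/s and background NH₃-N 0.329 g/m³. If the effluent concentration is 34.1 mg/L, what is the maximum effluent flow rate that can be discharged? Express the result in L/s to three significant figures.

Mass balance at complete mixing: C_std·(Q_w + Q_r) = Q_w·C_e + Q_r·C_b.
Rearranging, Q_w = Q_r·(C_std − C_b)/(C_e − C_std) = 1.3·(2 − 0.329) / (34.1 − 2) = 0.06767 m³/s.
= 67.67 L/s.

67.7 L/s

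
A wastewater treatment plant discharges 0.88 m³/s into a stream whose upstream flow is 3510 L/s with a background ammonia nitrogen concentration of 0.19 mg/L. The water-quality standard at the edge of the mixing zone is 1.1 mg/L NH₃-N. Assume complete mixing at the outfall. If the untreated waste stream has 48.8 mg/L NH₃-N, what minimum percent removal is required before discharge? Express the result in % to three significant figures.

3510 L/s = 3.51 m³/s.
Mass balance: 1.1·4.39 = 0.88·Cₑ + 3.51·0.19.
Cₑ = (4.829 − 0.6669) / 0.88 = 4.73 mg/L.
Required removal = 1 − 4.73/48.8 = 90.31 %.

90.3 %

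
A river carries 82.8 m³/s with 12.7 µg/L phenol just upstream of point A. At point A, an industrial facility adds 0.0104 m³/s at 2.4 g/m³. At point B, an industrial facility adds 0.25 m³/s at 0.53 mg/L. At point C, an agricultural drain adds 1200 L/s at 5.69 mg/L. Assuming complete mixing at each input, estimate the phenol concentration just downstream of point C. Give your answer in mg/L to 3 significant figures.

12.7 µg/L = 0.0127 mg/L.
After input A: C = (82.8·0.0127 + 0.0104·2.4) / 82.81 = 0.013 mg/L.
After input B: C = (82.81·0.013 + 0.25·0.53) / 83.06 = 0.01456 mg/L.
1200 L/s = 1.2 m³/s.
After input C: C = (83.06·0.01456 + 1.2·5.69) / 84.26 = 0.09538 mg/L.

0.0954 mg/L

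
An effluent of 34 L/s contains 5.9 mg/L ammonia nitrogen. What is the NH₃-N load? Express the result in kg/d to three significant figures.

17.3 kg/d

34 L/s = 0.034 m³/s.
Mass flux = Q·C = 0.034 m³/s × 5.9 g/m³ = 0.2006 g/s.
= 0.2006 g/s × 86.4 = 17.33 kg/d.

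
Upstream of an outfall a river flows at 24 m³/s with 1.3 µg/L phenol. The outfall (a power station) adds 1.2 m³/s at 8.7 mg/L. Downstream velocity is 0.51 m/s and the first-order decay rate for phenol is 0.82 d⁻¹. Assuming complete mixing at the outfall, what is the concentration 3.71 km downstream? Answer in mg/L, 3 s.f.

0.388 mg/L

1.3 µg/L = 0.0013 mg/L.
After complete mixing, C₀ = (1.2·8.7 + 24·0.0013) / 25.2 = 0.4155 mg/L.
Travel time t = 3710 m / 0.51 m/s = 7275 s = 0.0842 d.
C = 0.4155·exp(−0.82·0.0842) = 0.4155·0.9333 = 0.3878 mg/L.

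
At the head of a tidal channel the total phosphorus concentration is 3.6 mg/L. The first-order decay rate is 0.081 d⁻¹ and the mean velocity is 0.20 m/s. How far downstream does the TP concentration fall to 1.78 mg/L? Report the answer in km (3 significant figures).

150 km

From C = C₀·e^(−kt), t = ln(C₀/C)/k = ln(3.6/1.78)/0.081 = 0.7043/0.081 = 8.695 d.
Distance = v·t = 0.20 m/s × 7.513e+05 s = 1.503e+05 m = 150.3 km.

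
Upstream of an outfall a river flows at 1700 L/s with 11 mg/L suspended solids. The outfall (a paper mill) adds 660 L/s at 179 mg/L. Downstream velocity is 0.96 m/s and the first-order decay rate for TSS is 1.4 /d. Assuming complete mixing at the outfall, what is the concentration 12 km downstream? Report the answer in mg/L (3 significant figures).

660 L/s = 0.66 m³/s.
1700 L/s = 1.7 m³/s.
After complete mixing, C₀ = (0.66·179 + 1.7·11) / 2.36 = 57.98 mg/L.
Travel time t = 1.2e+04 m / 0.96 m/s = 1.25e+04 s = 0.1447 d.
C = 57.98·exp(−1.4·0.1447) = 57.98·0.8166 = 47.35 mg/L.

47.4 mg/L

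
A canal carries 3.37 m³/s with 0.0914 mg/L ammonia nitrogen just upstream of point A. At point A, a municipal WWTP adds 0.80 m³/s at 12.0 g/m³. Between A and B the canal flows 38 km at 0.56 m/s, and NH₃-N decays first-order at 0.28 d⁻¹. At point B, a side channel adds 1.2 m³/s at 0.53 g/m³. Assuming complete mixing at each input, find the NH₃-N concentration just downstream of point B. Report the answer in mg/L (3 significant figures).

1.60 mg/L

After input A: C = (3.37·0.0914 + 0.8·12) / 4.17 = 2.376 mg/L.
Over the 38 km reach to input B (t = 6.786e+04 s = 0.7854 d), decay gives C = 2.376·exp(−0.28·0.7854) = 1.907 mg/L.
After input B: C = (4.17·1.907 + 1.2·0.53) / 5.37 = 1.599 mg/L.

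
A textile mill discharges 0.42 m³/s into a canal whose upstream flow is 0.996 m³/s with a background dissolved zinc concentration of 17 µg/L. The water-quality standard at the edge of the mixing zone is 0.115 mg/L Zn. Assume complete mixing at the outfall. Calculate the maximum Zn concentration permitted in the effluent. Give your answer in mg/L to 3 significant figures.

17 µg/L = 0.017 mg/L.
Mass balance: 0.115·1.416 = 0.42·Cₑ + 0.996·0.017.
Cₑ = (0.1628 − 0.01693) / 0.42 = 0.3474 mg/L.

0.347 mg/L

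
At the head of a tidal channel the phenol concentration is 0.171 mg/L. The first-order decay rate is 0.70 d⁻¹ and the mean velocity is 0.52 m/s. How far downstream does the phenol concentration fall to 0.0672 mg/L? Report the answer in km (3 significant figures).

59.9 km

From C = C₀·e^(−kt), t = ln(C₀/C)/k = ln(0.171/0.0672)/0.70 = 0.934/0.70 = 1.334 d.
Distance = v·t = 0.52 m/s × 1.153e+05 s = 5.995e+04 m = 59.95 km.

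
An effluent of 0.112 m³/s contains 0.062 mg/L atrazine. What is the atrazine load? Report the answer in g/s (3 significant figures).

0.00694 g/s

Mass flux = Q·C = 0.112 m³/s × 0.062 g/m³ = 0.006944 g/s.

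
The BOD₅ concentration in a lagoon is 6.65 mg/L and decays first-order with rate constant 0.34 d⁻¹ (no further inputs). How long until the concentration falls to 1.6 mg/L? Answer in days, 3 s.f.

4.19 d

t = ln(C₀/C)/k = ln(6.65/1.6)/0.34 = 1.425/0.34 = 4.19 d.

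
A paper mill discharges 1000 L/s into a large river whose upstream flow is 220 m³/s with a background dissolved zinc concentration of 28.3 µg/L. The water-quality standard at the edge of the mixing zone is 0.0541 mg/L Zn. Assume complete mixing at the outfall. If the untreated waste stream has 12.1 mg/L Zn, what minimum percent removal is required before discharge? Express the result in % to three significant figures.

1000 L/s = 1 m³/s.
28.3 µg/L = 0.0283 mg/L.
Mass balance: 0.0541·221 = 1·Cₑ + 220·0.0283.
Cₑ = (11.96 − 6.226) / 1 = 5.73 mg/L.
Required removal = 1 − 5.73/12.1 = 52.64 %.

52.6 %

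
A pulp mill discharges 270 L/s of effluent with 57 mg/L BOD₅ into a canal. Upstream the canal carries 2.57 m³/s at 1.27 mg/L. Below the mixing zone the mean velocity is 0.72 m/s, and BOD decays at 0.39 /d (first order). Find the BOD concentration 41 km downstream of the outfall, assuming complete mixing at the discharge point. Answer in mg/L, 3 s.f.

270 L/s = 0.27 m³/s.
After complete mixing, C₀ = (0.27·57 + 2.57·1.27) / 2.84 = 6.568 mg/L.
Travel time t = 4.1e+04 m / 0.72 m/s = 5.694e+04 s = 0.6591 d.
C = 6.568·exp(−0.39·0.6591) = 6.568·0.7733 = 5.079 mg/L.

5.08 mg/L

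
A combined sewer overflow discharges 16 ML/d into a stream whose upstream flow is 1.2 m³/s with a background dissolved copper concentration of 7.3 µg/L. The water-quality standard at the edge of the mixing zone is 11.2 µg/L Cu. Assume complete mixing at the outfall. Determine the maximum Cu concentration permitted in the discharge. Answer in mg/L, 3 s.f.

16 ML/d = 0.1852 m³/s.
7.3 µg/L = 0.0073 mg/L.
11.2 µg/L = 0.0112 mg/L.
Mass balance: 0.0112·1.385 = 0.1852·Cₑ + 1.2·0.0073.
Cₑ = (0.01551 − 0.00876) / 0.1852 = 0.03647 mg/L.

0.0365 mg/L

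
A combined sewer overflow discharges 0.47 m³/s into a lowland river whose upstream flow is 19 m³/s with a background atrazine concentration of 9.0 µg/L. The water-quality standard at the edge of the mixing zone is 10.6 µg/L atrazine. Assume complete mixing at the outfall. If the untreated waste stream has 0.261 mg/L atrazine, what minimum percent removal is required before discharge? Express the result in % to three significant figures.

9.0 µg/L = 0.009 mg/L.
10.6 µg/L = 0.0106 mg/L.
Mass balance: 0.0106·19.47 = 0.47·Cₑ + 19·0.009.
Cₑ = (0.2064 − 0.171) / 0.47 = 0.07528 mg/L.
Required removal = 1 − 0.07528/0.261 = 71.16 %.

71.2 %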